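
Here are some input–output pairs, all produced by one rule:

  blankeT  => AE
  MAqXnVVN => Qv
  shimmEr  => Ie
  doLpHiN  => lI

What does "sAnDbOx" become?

Rule — flip the case of every letter, then keep one character in every 3, starting at position 3 (positions 3rd, 6th, 9th, ...).
Starting from "sAnDbOx": after the first operation, "SaNdBoX"; after the second, "No".

No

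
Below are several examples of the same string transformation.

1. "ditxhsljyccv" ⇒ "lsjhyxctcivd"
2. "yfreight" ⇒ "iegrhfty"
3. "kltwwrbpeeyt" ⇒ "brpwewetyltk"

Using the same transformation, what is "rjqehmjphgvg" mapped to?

jmphhegqvjgr

The pattern: swap the front and back halves of the string, then take characters alternately from the front and the back (1st, last, 2nd, 2nd-last, ...).
"rjqehmjphgvg" → "jphgvgrjqehm" → "jmphhegqvjgr".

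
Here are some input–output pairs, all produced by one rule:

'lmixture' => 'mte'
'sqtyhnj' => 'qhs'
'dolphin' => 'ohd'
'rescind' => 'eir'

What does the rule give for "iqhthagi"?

The transformation: move the first character to the end, then keep one character in every 3, starting at position 1 (positions 1st, 4th, 7th, ...).
Starting from "iqhthagi": after the first operation, "qhthagii"; after the second, "qhi".

qhi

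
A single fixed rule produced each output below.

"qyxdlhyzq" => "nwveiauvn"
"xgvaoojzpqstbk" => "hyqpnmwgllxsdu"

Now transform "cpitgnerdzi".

In each case the input is transformed by: reverse the string, then shift every letter 3 places backward in the alphabet (wrapping around).
On "cpitgnerdzi": the first step gives "izdrengtipc", and the second then gives "fwaobkdqfmz".
(Check on "xgvaoojzpqstbk": → "kbtsqpzjooavgx" → "hyqpnmwgllxsdu" ✓)

fwaobkdqfmz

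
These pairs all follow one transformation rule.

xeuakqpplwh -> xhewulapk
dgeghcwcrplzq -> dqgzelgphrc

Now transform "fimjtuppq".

Each output is the input with this applied: take characters alternately from the front and the back (1st, last, 2nd, 2nd-last, ...), then delete the last 2 characters.
Working it through for "fimjtuppq": intermediate "fqipmpjut", final "fqipmpj".
(Check on "dgeghcwcrplzq": → "dqgzelgphrccw" → "dqgzelgphrc" ✓)

fqipmpj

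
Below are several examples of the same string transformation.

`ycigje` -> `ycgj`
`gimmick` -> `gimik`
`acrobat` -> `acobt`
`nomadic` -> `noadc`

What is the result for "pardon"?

pado

What's happening: double every character, then keep one character in every 3, starting at position 1 (positions 1st, 4th, 7th, ...).
For "pardon", step one produces "ppaarrddoonn"; step two turns that into "pado".
(Check on "acrobat": → "aaccrroobbaatt" → "acobt" ✓)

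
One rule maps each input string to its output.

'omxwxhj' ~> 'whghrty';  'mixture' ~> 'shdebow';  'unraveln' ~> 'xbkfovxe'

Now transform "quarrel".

ekbbova

What's happening: move the first character to the end, then shift every letter 10 places forward in the alphabet (wrapping around).
Starting from "quarrel": after the first operation, "uarrelq"; after the second, "ekbbova".
(Check on "mixture": → "ixturem" → "shdebow" ✓)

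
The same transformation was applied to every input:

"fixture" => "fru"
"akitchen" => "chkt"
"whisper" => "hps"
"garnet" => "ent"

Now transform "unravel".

What's happening: sort the characters into alphabetical order, then keep every other character starting from the second (positions 2nd, 4th, 6th, ...).
Applying both steps to "unravel": "aelnruv", then "enu".
(Check on "akitchen": → "acehiknt" → "chkt" ✓)

enu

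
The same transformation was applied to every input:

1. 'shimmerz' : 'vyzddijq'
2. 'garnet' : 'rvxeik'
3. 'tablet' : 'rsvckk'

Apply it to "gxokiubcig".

stxxzzbflo

The rule is to sort the characters into alphabetical order, then shift every letter 9 places backward in the alphabet (wrapping around).
On "gxokiubcig": the first step gives "bcggiikoux", and the second then gives "stxxzzbflo".
(Check on "garnet": → "aegnrt" → "rvxeik" ✓)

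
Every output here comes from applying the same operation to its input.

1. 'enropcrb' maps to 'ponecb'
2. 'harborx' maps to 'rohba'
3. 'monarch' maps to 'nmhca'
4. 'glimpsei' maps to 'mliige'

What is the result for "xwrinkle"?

The pattern: sort the characters into reverse alphabetical order, then delete the first 2 characters.
Working it through for "xwrinkle": intermediate "xwrnlkie", final "rnlkie".

rnlkie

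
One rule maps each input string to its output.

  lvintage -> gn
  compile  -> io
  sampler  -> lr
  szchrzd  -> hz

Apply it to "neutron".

nt

The transformation: sort the characters into alphabetical order, then keep one character in every 3, starting at position 3 (positions 3rd, 6th, 9th, ...).
For "neutron" the result is "nt".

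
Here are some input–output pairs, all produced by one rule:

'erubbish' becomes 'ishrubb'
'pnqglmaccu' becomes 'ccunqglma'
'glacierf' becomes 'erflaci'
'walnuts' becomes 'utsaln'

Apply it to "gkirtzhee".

heekirtz

The pattern: delete the first character, then move the last 3 characters to the front (rotate right by 3).
On "gkirtzhee" that produces "heekirtz".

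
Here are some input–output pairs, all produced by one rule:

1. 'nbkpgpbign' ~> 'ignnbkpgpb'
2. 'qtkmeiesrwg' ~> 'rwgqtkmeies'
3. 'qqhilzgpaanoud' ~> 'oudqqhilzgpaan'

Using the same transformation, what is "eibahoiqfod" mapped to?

fodeibahoiq

The rule is to move the last 3 characters to the front (rotate right by 3).
"eibahoiqfod" → "fodeibahoiq".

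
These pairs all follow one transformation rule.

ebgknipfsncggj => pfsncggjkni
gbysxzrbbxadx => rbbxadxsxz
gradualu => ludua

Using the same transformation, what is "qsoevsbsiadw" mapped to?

In each case the input is transformed by: delete the first 3 characters, then move the first 3 characters to the end (rotate left by 3).
Applying both steps to "qsoevsbsiadw": "evsbsiadw", then "bsiadwevs".

bsiadwevs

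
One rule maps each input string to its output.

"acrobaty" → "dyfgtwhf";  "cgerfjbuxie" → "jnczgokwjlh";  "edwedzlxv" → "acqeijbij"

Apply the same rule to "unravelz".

In each case the input is transformed by: shift every letter 5 places forward in the alphabet (wrapping around), then reverse the string.
For "unravelz", step one produces "zswfajqe"; step two turns that into "eqjafwsz".

eqjafwsz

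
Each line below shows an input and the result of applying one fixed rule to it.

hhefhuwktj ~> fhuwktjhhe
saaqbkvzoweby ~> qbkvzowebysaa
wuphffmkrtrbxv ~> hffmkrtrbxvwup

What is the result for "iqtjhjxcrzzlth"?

jhjxcrzzlthiqt

The transformation: move the first 3 characters to the end (rotate left by 3).
Doing the same to "iqtjhjxcrzzlth": "jhjxcrzzlthiqt".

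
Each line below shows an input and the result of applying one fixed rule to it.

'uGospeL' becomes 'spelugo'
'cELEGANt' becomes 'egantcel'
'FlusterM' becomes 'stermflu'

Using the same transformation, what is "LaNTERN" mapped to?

ternlan

The transformation: move the first 3 characters to the end (rotate left by 3), then convert every letter to lowercase.
Working it through for "LaNTERN": intermediate "TERNLaN", final "ternlan".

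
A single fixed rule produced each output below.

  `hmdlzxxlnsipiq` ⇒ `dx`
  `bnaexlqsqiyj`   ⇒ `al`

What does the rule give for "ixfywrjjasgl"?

The rule is to keep one character in every 3, starting at position 3 (positions 3rd, 6th, 9th, ...), then delete the last 2 characters.
Applying both steps to "ixfywrjjasgl": "fral", then "fr".
(Check on "bnaexlqsqiyj": → "alqj" → "al" ✓)

fr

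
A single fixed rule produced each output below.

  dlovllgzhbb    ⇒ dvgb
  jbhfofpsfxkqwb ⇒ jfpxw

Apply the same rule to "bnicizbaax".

Looking at the pairs, the operation is to keep one character in every 3, starting at position 1 (positions 1st, 4th, 7th, ...).
So "bnicizbaax" becomes "bcbx".

bcbx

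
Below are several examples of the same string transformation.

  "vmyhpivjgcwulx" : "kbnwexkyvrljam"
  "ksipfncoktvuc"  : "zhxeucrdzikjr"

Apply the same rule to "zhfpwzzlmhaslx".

owuelooabwpham

What's happening: shift every letter 11 places backward in the alphabet (wrapping around).
"zhfpwzzlmhaslx" → "owuelooabwpham".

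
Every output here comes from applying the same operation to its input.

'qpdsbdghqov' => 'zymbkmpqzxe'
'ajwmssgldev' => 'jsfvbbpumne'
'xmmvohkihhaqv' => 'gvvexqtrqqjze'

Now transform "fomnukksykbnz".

oxvwdttbhtkwi

In each case the input is transformed by: shift every letter 9 places forward in the alphabet (wrapping around).
For "fomnukksykbnz" the result is "oxvwdttbhtkwi".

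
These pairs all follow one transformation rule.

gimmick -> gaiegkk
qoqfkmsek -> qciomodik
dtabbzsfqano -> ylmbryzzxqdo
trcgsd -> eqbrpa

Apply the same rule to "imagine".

The transformation: move the last 3 characters to the front (rotate right by 3), then shift every letter 2 places backward in the alphabet (wrapping around).
For "imagine", step one produces "ineimag"; step two turns that into "glcgkye".

glcgkye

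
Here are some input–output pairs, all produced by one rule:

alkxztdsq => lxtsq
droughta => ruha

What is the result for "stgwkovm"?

twom

What's happening: swap each adjacent pair of characters (1↔2, 3↔4, ...), then keep every other character starting from the first (positions 1st, 3rd, 5th, ...).
Working it through for "stgwkovm": intermediate "tswgokmv", final "twom".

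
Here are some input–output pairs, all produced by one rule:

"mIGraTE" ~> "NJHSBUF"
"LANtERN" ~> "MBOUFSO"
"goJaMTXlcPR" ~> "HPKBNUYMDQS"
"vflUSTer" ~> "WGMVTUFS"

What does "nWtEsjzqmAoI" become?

OXUFTKARNBPJ

The transformation: shift every letter 1 place forward in the alphabet (wrapping around), then convert every letter to uppercase.
Applying both steps to "nWtEsjzqmAoI": "oXuFtkarnBpJ", then "OXUFTKARNBPJ".
(Check on "goJaMTXlcPR": → "hpKbNUYmdQS" → "HPKBNUYMDQS" ✓)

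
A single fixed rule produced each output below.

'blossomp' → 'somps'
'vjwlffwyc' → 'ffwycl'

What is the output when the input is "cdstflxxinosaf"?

Rule — delete the first 3 characters, then move the first character to the end.
Applying both steps to "cdstflxxinosaf": "tflxxinosaf", then "flxxinosaft".

flxxinosaft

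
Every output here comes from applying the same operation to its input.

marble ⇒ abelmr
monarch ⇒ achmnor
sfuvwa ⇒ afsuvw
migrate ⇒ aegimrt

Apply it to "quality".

In each case the input is transformed by: sort the characters into alphabetical order.
Applying that to "quality" gives "ailqtuy".

ailqtuy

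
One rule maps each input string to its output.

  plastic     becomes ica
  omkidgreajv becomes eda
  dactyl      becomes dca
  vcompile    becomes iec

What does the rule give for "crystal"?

lca

The transformation: sort the characters into reverse alphabetical order, then keep only the last 3 characters.
Applying that to "crystal" gives "lca".
(Check on "dactyl": → "ytldca" → "dca" ✓)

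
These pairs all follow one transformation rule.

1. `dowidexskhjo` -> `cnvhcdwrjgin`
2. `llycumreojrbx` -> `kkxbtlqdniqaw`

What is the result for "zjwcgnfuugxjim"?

The rule is to shift every letter 1 place backward in the alphabet (wrapping around).
Applying that to "zjwcgnfuugxjim" gives "yivbfmettfwihl".

yivbfmettfwihl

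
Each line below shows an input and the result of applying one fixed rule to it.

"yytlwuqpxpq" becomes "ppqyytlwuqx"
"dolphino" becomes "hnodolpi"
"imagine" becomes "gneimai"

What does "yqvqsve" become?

qveyqvs

What's happening: move the last 3 characters to the front (rotate right by 3), then swap the first and last characters.
On "yqvqsve": the first step gives "sveyqvq", and the second then gives "qveyqvs".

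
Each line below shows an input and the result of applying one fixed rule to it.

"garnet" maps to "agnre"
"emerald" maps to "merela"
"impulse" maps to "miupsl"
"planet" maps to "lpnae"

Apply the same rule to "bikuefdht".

The pattern: delete the last character, then swap each adjacent pair of characters (1↔2, 3↔4, ...).
"bikuefdht" → "bikuefdh" → "ibukfehd".

ibukfehd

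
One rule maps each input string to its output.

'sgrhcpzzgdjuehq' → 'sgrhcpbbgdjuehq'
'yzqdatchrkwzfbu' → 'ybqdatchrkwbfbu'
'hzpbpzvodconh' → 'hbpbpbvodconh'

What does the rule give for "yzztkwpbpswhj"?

ybbtkwpbpswhj

The pattern: replace every "z" with "b".
Applying that to "yzztkwpbpswhj" gives "ybbtkwpbpswhj".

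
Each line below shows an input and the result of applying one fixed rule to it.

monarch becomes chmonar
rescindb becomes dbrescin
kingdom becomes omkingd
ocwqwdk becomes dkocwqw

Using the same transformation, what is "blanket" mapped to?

etblank

The transformation: move the last 2 characters to the front (rotate right by 2).
So "blanket" becomes "etblank".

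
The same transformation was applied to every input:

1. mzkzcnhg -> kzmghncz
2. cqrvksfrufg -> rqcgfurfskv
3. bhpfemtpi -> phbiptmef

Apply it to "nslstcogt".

What's happening: reverse the string, then move the last 3 characters to the front (rotate right by 3).
For "nslstcogt", step one produces "tgoctslsn"; step two turns that into "lsntgocts".

lsntgocts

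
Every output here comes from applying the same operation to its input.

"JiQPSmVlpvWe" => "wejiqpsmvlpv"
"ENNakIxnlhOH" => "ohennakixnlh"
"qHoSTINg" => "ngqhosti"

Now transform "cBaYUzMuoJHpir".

Looking at the pairs, the operation is to move the last 2 characters to the front (rotate right by 2), then convert every letter to lowercase.
Applying both steps to "cBaYUzMuoJHpir": "ircBaYUzMuoJHp", then "ircbayuzmuojhp".
(Check on "qHoSTINg": → "NgqHoSTI" → "ngqhosti" ✓)

ircbayuzmuojhp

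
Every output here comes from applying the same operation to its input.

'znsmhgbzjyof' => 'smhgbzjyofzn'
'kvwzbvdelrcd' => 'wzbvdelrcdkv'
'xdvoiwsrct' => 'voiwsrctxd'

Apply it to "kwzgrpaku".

The rule is to move the first 2 characters to the end (rotate left by 2).
On "kwzgrpaku" that produces "zgrpakukw".

zgrpakukw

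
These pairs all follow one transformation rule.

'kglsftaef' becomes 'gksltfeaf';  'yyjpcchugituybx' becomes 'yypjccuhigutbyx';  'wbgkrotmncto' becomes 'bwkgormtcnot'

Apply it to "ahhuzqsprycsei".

The rule is to swap each adjacent pair of characters (1↔2, 3↔4, ...).
On "ahhuzqsprycsei" that produces "hauhqzpsyrscie".

hauhqzpsyrscie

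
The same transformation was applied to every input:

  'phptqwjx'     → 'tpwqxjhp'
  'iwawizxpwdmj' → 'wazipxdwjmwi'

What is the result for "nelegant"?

elagtnen

Each output is the input with this applied: move the first 2 characters to the end (rotate left by 2), then swap each adjacent pair of characters (1↔2, 3↔4, ...).
On "nelegant": the first step gives "legantne", and the second then gives "elagtnen".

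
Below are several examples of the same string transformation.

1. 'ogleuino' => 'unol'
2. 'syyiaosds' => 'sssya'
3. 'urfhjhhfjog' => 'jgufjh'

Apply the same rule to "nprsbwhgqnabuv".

aunrbhq

In each case the input is transformed by: keep every other character starting from the first (positions 1st, 3rd, 5th, ...), then move the last 2 characters to the front (rotate right by 2).
"nprsbwhgqnabuv" → "nrbhqau" → "aunrbhq".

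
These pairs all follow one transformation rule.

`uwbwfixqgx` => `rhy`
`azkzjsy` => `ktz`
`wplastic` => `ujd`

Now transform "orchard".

bse

Looking at the pairs, the operation is to shift every letter 1 place forward in the alphabet (wrapping around), then keep only the last 3 characters.
"orchard" → "psdibse" → "bse".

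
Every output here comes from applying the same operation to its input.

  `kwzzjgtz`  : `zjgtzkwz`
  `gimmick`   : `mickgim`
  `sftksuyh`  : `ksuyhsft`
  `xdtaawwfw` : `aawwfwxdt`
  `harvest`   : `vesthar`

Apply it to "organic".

The rule is to move the first 3 characters to the end (rotate left by 3).
Doing the same to "organic": "anicorg".

anicorg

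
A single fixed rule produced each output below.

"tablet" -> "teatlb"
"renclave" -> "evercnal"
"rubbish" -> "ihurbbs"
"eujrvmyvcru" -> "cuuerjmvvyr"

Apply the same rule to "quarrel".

rluqrae

Looking at the pairs, the operation is to swap each adjacent pair of characters (1↔2, 3↔4, ...), then move the last 2 characters to the front (rotate right by 2).
Applying both steps to "quarrel": "uqraerl", then "rluqrae".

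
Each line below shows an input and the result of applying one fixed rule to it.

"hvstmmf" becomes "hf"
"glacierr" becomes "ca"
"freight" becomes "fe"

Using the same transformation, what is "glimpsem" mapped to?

ge

What's happening: sort the characters into reverse alphabetical order, then keep only the last 2 characters.
For "glimpsem", step one produces "spmmlige"; step two turns that into "ge".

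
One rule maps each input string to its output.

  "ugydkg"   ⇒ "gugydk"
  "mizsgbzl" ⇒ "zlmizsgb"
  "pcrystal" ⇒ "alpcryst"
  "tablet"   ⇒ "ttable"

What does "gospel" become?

lgospe

In each case the input is transformed by: move the first 2 characters to the end (rotate left by 2), then swap the front and back halves of the string.
"gospel" → "spelgo" → "lgospe".
(Check on "tablet": → "bletta" → "ttable" ✓)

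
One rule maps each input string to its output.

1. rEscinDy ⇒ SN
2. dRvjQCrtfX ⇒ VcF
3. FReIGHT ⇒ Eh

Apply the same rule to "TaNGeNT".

nn

What's happening: flip the case of every letter, then keep one character in every 3, starting at position 3 (positions 3rd, 6th, 9th, ...).
For "TaNGeNT", step one produces "tAngEnt"; step two turns that into "nn".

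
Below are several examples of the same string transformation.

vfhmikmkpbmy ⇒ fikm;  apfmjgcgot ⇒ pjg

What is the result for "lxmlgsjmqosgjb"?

xgmsb

Looking at the pairs, the operation is to keep one character in every 3, starting at position 2 (positions 2nd, 5th, 8th, ...).
On "lxmlgsjmqosgjb" that produces "xgmsb".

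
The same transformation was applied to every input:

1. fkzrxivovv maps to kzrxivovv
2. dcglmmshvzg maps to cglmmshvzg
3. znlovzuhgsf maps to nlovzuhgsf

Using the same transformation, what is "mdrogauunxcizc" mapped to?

drogauunxcizc

The pattern: delete the first character.
So "mdrogauunxcizc" becomes "drogauunxcizc".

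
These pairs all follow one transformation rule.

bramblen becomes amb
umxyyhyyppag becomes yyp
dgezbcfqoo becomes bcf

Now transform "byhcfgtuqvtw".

The transformation: move the last 3 characters to the front (rotate right by 3), then keep only the last 3 characters.
"byhcfgtuqvtw" → "vtwbyhcfgtuq" → "tuq".
(Check on "umxyyhyyppag": → "pagumxyyhyyp" → "yyp" ✓)

tuq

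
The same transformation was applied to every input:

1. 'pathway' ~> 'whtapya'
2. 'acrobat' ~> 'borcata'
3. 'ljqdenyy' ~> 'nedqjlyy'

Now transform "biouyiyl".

iyuoibly

The rule is to move the last 2 characters to the front (rotate right by 2), then reverse the string.
Starting from "biouyiyl": after the first operation, "ylbiouyi"; after the second, "iyuoibly".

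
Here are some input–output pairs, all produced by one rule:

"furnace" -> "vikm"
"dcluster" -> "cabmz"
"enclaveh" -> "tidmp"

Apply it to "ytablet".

What's happening: delete the first 3 characters, then shift every letter 8 places forward in the alphabet (wrapping around).
Doing the same to "ytablet": "jtmb".

jtmb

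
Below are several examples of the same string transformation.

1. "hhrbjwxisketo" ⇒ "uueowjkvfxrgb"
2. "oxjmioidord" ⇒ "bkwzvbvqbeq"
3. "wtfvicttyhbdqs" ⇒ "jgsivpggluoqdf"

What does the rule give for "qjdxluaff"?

In each case the input is transformed by: shift every letter 13 places forward in the alphabet (wrapping around) — i.e. ROT13.
Applying that to "qjdxluaff" gives "dwqkyhnss".

dwqkyhnss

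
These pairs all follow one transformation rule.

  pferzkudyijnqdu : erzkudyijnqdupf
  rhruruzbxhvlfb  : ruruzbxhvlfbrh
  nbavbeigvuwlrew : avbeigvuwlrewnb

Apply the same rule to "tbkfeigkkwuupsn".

The transformation: move the first 2 characters to the end (rotate left by 2).
So "tbkfeigkkwuupsn" becomes "kfeigkkwuupsntb".

kfeigkkwuupsntb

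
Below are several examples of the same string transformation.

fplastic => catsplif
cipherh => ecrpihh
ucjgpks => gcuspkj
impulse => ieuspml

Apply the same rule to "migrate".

eatrmig

Rule — sort the characters into reverse alphabetical order, then move the last 2 characters to the front (rotate right by 2).
"migrate" → "trmigea" → "eatrmig".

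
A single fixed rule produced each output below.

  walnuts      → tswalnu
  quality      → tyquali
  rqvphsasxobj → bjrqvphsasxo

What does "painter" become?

The pattern: move the last 2 characters to the front (rotate right by 2).
Doing the same to "painter": "erpaint".

erpaint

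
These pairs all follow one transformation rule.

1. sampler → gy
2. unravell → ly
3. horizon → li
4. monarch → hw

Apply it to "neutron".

oi

Rule — shift every letter 6 places backward in the alphabet (wrapping around), then keep one character in every 3, starting at position 3 (positions 3rd, 6th, 9th, ...).
On "neutron": the first step gives "hyonlih", and the second then gives "oi".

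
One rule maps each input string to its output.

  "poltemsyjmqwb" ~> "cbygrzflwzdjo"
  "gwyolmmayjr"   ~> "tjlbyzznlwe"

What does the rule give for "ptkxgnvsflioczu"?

The rule is to shift every letter 13 places forward in the alphabet (wrapping around) — i.e. ROT13.
Applying that to "ptkxgnvsflioczu" gives "cgxktaifsyvbpmh".

cgxktaifsyvbpmh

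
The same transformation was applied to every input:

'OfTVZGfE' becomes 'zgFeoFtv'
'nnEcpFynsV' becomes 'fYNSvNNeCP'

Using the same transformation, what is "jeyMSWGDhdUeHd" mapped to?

dHDuEhDJEYmswg

Rule — swap the front and back halves of the string, then flip the case of every letter.
"jeyMSWGDhdUeHd" → "DhdUeHdjeyMSWG" → "dHDuEhDJEYmswg".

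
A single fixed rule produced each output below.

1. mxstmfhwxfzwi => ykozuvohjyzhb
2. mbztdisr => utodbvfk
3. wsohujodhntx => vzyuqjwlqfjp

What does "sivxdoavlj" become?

nlukxzfqcx

The pattern: shift every letter 2 places forward in the alphabet (wrapping around), then move the last 2 characters to the front (rotate right by 2).
For "sivxdoavlj" the result is "nlukxzfqcx".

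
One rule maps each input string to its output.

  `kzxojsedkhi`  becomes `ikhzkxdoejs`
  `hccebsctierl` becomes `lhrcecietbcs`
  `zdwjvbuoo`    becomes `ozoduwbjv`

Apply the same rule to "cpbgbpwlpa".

What's happening: reverse the string, then take characters alternately from the front and the back (1st, last, 2nd, 2nd-last, ...).
For "cpbgbpwlpa", step one produces "aplwpbgbpc"; step two turns that into "acpplbwgpb".

acpplbwgpb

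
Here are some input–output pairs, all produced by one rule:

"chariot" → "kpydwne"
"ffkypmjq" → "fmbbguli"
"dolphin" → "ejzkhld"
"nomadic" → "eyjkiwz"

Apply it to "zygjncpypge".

cavucfjylul

The transformation: move the last 2 characters to the front (rotate right by 2), then shift every letter 4 places backward in the alphabet (wrapping around).
On "zygjncpypge": the first step gives "gezygjncpyp", and the second then gives "cavucfjylul".
(Check on "dolphin": → "indolph" → "ejzkhld" ✓)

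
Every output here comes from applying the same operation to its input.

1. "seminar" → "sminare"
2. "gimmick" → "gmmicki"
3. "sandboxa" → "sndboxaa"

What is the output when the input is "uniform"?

uiformn

The pattern: move the first character to the end, then swap the first and last characters.
Working it through for "uniform": intermediate "niformu", final "uiformn".
(Check on "gimmick": → "immickg" → "gmmicki" ✓)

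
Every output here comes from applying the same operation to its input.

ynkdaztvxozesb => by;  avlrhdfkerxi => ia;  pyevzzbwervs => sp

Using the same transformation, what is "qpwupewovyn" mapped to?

What's happening: move the first character to the end, then keep only the last 2 characters.
For "qpwupewovyn" the result is "nq".
(Check on "avlrhdfkerxi": → "vlrhdfkerxia" → "ia" ✓)

nq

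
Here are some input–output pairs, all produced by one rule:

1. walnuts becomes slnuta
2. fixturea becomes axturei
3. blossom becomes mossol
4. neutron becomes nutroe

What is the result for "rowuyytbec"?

Rule — delete the first character, then swap the first and last characters.
Working it through for "rowuyytbec": intermediate "owuyytbec", final "cwuyytbeo".
(Check on "neutron": → "eutron" → "nutroe" ✓)

cwuyytbeo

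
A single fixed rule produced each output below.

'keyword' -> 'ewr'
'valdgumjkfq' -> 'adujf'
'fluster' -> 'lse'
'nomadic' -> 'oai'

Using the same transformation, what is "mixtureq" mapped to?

Looking at the pairs, the operation is to keep every other character starting from the second (positions 2nd, 4th, 6th, ...).
Applying that to "mixtureq" gives "itrq".

itrq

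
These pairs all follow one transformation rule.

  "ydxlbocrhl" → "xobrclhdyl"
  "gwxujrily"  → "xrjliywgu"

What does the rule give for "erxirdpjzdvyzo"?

xdrjpdzyvozrei

Rule — swap each adjacent pair of characters (1↔2, 3↔4, ...), then move the first 3 characters to the end (rotate left by 3).
Applying both steps to "erxirdpjzdvyzo": "reixdrjpdzyvoz", then "xdrjpdzyvozrei".
(Check on "gwxujrily": → "wguxrjliy" → "xrjliywgu" ✓)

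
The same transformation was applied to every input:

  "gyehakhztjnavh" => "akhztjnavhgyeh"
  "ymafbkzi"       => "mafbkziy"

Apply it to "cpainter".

The pattern: swap the front and back halves of the string, then move the last 3 characters to the front (rotate right by 3).
Applying that to "cpainter" gives "painterc".

painterc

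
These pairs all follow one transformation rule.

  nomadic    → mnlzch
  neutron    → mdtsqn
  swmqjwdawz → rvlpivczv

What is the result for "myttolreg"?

lxssnkqd

What's happening: shift every letter 1 place backward in the alphabet (wrapping around), then delete the last character.
Starting from "myttolreg": after the first operation, "lxssnkqdf"; after the second, "lxssnkqd".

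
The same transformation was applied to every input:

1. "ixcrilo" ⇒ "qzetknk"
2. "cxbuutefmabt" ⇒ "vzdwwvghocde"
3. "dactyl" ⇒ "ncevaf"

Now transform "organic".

Each output is the input with this applied: swap the first and last characters, then shift every letter 2 places forward in the alphabet (wrapping around).
Starting from "organic": after the first operation, "crganio"; after the second, "eticpkq".

eticpkq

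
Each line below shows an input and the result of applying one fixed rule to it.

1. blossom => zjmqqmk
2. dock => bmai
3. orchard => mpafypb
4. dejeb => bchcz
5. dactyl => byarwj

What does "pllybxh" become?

njjwzvf

The pattern: shift every letter 2 places backward in the alphabet (wrapping around).
So "pllybxh" becomes "njjwzvf".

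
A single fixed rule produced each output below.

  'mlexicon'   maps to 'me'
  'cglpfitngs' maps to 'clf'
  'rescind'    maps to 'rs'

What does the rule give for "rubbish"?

rb

What's happening: keep every other character starting from the first (positions 1st, 3rd, 5th, ...), then delete the last 2 characters.
Starting from "rubbish": after the first operation, "rbih"; after the second, "rb".
(Check on "cglpfitngs": → "clftg" → "clf" ✓)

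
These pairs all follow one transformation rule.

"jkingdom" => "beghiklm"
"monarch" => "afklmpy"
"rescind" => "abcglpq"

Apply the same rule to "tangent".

The pattern: shift every letter 2 places backward in the alphabet (wrapping around), then sort the characters into alphabetical order.
"tangent" → "ryleclr" → "cellrry".
(Check on "rescind": → "pcqaglb" → "abcglpq" ✓)

cellrry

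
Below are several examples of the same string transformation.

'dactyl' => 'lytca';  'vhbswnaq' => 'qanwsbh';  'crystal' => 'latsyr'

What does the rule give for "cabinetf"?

fteniba

The transformation: reverse the string, then delete the last character.
On "cabinetf": the first step gives "ftenibac", and the second then gives "fteniba".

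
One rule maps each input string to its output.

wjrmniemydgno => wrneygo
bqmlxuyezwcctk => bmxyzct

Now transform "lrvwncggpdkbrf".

lvngpkr

Looking at the pairs, the operation is to keep every other character starting from the first (positions 1st, 3rd, 5th, ...).
For "lrvwncggpdkbrf" the result is "lvngpkr".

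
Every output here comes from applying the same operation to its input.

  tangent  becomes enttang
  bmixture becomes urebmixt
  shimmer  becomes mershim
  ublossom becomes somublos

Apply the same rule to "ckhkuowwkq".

wkqckhkuow

Each output is the input with this applied: move the last 3 characters to the front (rotate right by 3).
Applying that to "ckhkuowwkq" gives "wkqckhkuow".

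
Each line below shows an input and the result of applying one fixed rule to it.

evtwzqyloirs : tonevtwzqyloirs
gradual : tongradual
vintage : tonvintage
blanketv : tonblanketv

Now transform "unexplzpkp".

The pattern: prepend "ton".
Applying that to "unexplzpkp" gives "tonunexplzpkp".

tonunexplzpkp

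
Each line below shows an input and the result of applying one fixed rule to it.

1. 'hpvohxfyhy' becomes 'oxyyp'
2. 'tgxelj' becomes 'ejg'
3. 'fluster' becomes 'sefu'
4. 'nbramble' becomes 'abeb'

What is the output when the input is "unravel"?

aeur

The transformation: move the first 3 characters to the end (rotate left by 3), then keep every other character starting from the first (positions 1st, 3rd, 5th, ...).
Starting from "unravel": after the first operation, "avelunr"; after the second, "aeur".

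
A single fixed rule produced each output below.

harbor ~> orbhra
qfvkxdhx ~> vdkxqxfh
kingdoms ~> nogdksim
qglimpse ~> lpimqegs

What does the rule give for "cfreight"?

What's happening: take characters alternately from the front and the back (1st, last, 2nd, 2nd-last, ...), then swap the front and back halves of the string.
Working it through for "cfreight": intermediate "ctfhrgei", final "rgeictfh".

rgeictfh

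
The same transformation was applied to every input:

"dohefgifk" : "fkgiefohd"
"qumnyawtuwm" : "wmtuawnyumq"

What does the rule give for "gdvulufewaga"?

gawafeluvugd

What's happening: reverse the string, then swap each adjacent pair of characters (1↔2, 3↔4, ...).
For "gdvulufewaga", step one produces "agawefuluvdg"; step two turns that into "gawafeluvugd".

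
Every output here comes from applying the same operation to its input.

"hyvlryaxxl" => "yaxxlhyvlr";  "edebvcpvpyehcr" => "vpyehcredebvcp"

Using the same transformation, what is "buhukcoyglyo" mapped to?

Looking at the pairs, the operation is to swap the front and back halves of the string.
Doing the same to "buhukcoyglyo": "oyglyobuhukc".

oyglyobuhukc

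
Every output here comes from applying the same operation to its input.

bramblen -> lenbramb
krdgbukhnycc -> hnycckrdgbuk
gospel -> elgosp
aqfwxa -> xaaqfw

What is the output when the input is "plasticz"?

iczplast

The transformation: move the first character to the end, then swap the front and back halves of the string.
On "plasticz" that produces "iczplast".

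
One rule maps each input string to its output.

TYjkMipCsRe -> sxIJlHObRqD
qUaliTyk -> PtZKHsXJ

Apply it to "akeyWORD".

Looking at the pairs, the operation is to shift every letter 1 place backward in the alphabet (wrapping around), then flip the case of every letter.
On "akeyWORD": the first step gives "zjdxVNQC", and the second then gives "ZJDXvnqc".

ZJDXvnqc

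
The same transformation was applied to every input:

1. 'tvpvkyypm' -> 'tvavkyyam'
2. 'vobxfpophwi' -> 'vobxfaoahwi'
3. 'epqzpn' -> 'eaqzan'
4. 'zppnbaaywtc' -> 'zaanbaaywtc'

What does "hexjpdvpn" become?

In each case the input is transformed by: replace every "p" with "a".
Applying that to "hexjpdvpn" gives "hexjadvan".

hexjadvan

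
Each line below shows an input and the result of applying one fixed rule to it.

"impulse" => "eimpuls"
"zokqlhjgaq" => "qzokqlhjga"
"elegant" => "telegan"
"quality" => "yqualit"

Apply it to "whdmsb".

bwhdms

The transformation: move the last character to the front.
So "whdmsb" becomes "bwhdms".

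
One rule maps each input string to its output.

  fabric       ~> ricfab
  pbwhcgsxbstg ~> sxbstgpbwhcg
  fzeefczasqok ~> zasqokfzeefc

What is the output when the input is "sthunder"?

ndersthu

Looking at the pairs, the operation is to swap the front and back halves of the string.
"sthunder" → "ndersthu".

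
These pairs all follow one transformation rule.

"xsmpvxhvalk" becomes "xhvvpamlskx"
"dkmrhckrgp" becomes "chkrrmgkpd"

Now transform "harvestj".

Looking at the pairs, the operation is to take characters alternately from the front and the back (1st, last, 2nd, 2nd-last, ...), then reverse the string.
Applying both steps to "harvestj": "hjatrsve", then "evsrtajh".

evsrtajh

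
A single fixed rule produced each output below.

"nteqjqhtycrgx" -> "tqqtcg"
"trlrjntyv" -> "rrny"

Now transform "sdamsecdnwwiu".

Each output is the input with this applied: keep every other character starting from the second (positions 2nd, 4th, 6th, ...).
Applying that to "sdamsecdnwwiu" gives "dmedwi".

dmedwi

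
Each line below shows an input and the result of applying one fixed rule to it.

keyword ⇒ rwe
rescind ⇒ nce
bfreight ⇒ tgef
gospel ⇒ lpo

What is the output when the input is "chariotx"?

xorh

Rule — keep every other character starting from the second (positions 2nd, 4th, 6th, ...), then reverse the string.
"chariotx" → "xorh".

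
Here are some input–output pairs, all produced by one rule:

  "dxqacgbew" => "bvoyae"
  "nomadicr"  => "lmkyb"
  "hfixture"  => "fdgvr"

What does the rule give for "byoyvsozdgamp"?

zwmwtqmxbe

The transformation: delete the last 3 characters, then shift every letter 2 places backward in the alphabet (wrapping around).
For "byoyvsozdgamp" the result is "zwmwtqmxbe".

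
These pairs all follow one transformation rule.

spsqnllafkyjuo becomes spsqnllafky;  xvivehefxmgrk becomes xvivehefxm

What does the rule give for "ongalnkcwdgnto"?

ongalnkcwdg

The transformation: delete the last 3 characters.
So "ongalnkcwdgnto" becomes "ongalnkcwdg".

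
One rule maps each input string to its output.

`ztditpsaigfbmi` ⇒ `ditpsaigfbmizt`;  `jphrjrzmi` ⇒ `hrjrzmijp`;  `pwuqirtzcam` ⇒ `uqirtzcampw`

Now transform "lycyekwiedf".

cyekwiedfly

What's happening: move the first 2 characters to the end (rotate left by 2).
Doing the same to "lycyekwiedf": "cyekwiedfly".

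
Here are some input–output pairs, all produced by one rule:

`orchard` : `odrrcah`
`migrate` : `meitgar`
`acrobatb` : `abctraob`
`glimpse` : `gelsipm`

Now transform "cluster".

The pattern: take characters alternately from the front and the back (1st, last, 2nd, 2nd-last, ...).
Doing the same to "cluster": "crleuts".

crleuts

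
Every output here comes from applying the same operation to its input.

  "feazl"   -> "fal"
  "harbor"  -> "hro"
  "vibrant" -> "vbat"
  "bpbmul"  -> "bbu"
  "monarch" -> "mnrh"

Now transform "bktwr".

The rule is to keep every other character starting from the first (positions 1st, 3rd, 5th, ...).
So "bktwr" becomes "btr".

btr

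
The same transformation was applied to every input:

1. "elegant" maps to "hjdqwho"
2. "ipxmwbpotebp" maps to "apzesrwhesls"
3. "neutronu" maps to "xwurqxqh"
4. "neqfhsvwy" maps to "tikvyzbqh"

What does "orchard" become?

fkdugru

The transformation: move the first 2 characters to the end (rotate left by 2), then shift every letter 3 places forward in the alphabet (wrapping around).
For "orchard", step one produces "chardor"; step two turns that into "fkdugru".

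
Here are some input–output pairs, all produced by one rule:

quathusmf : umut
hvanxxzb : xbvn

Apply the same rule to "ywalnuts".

Each output is the input with this applied: keep every other character starting from the second (positions 2nd, 4th, 6th, ...), then move the last 2 characters to the front (rotate right by 2).
"ywalnuts" → "wlus" → "uswl".
(Check on "quathusmf": → "utum" → "umut" ✓)

uswl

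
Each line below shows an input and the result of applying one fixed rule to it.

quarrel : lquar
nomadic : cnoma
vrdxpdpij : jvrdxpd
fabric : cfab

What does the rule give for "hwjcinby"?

yhwjci

The transformation: move the last character to the front, then delete the last 2 characters.
"hwjcinby" → "yhwjcinb" → "yhwjci".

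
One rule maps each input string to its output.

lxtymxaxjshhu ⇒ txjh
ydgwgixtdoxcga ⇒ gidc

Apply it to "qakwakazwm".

In each case the input is transformed by: keep one character in every 3, starting at position 3 (positions 3rd, 6th, 9th, ...).
Applying that to "qakwakazwm" gives "kkw".

kkw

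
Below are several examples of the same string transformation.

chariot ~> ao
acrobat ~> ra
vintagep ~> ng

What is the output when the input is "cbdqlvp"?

dv

What's happening: keep one character in every 3, starting at position 3 (positions 3rd, 6th, 9th, ...).
On "cbdqlvp" that produces "dv".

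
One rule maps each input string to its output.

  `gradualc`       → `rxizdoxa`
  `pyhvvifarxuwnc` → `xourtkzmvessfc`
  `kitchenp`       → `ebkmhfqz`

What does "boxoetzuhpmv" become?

wremjsylulbq

Each output is the input with this applied: shift every letter 3 places backward in the alphabet (wrapping around), then swap the front and back halves of the string.
"boxoetzuhpmv" → "ylulbqwremjs" → "wremjsylulbq".
(Check on "gradualc": → "doxarxiz" → "rxizdoxa" ✓)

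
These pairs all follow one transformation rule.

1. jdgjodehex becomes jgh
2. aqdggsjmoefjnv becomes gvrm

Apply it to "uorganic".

Looking at the pairs, the operation is to keep one character in every 3, starting at position 3 (positions 3rd, 6th, 9th, ...), then shift every letter 3 places forward in the alphabet (wrapping around).
Working it through for "uorganic": intermediate "rn", final "uq".

uq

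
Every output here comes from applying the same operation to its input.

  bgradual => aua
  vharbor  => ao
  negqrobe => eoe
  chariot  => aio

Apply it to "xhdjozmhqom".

Rule — keep only the vowels.
Applying that to "xhdjozmhqom" gives "oo".

oo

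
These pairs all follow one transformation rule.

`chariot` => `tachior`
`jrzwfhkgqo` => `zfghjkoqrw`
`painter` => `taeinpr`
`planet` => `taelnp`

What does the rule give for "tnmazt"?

Looking at the pairs, the operation is to sort the characters into alphabetical order, then move the last character to the front.
"tnmazt" → "amnttz" → "zamntt".
(Check on "painter": → "aeinprt" → "taeinpr" ✓)

zamntt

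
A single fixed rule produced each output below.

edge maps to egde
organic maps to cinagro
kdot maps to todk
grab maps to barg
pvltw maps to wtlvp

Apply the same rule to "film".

mlif

Looking at the pairs, the operation is to reverse the string.
So "film" becomes "mlif".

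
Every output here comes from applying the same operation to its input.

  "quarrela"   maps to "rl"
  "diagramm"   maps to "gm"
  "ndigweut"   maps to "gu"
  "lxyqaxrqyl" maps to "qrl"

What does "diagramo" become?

gm

The transformation: delete the first character, then keep one character in every 3, starting at position 3 (positions 3rd, 6th, 9th, ...).
Working it through for "diagramo": intermediate "iagramo", final "gm".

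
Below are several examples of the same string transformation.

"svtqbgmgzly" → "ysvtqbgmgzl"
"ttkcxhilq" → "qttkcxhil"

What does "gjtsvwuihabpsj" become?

jgjtsvwuihabps

What's happening: move the last character to the front.
So "gjtsvwuihabpsj" becomes "jgjtsvwuihabps".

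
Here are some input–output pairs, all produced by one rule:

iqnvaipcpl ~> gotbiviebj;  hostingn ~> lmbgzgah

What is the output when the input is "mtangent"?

The rule is to shift every letter 7 places backward in the alphabet (wrapping around), then move the first 2 characters to the end (rotate left by 2).
On "mtangent": the first step gives "fmtgzxgm", and the second then gives "tgzxgmfm".

tgzxgmfm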